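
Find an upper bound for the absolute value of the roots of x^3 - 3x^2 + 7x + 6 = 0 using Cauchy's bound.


Cauchy's bound: all roots r satisfy |r| <= 1 + max(|a_i/a_n|) for i = 0,...,n-1
where a_n is the leading coefficient.

Coefficients: [1, -3, 7, 6]
Leading coefficient a_n = 1
Ratios |a_i/a_n|: 3, 7, 6
Maximum ratio: 7
Cauchy's bound: |r| <= 1 + 7 = 8

Upper bound = 8


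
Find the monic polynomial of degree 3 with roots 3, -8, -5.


A monic polynomial with roots 3, -8, -5 is:
p(x) = (x - 3)(x + 8)(x + 5)
After multiplying by (x - 3): x - 3
After multiplying by (x + 8): x^2 + 5x - 24
After multiplying by (x + 5): x^3 + 10x^2 + x - 120

x^3 + 10x^2 + x - 120


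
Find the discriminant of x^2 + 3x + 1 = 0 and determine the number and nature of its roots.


For ax^2 + bx + c = 0, discriminant D = b^2 - 4ac
Here a = 1, b = 3, c = 1
D = (3)^2 - 4(1)(1) = 9 - 4 = 5

D = 5 > 0 but not a perfect square
The equation has 2 distinct real irrational roots.

Discriminant = 5, 2 distinct real irrational roots


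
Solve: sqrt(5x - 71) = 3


Square both sides: 5x - 71 = 3^2 = 9
5x = 9 + 71 = 80
x = 16
Check: sqrt(5*16 - 71) = sqrt(9) = 3 ✓

x = 16


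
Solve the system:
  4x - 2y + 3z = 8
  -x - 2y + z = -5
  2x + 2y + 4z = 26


Using Cramer's rule. Expand each determinant along the first row.
D  = 4*[(-2)*4 - 1*2] - (-2)*[(-1)*4 - 1*2] + 3*[(-1)*2 - (-2)*2]
  = 4*(-10) - (-2)*(-6) + 3*(2) = -46
Dx = 8*[(-2)*4 - 1*2] - (-2)*[(-5)*4 - 1*26] + 3*[(-5)*2 - (-2)*26]
  = 8*(-10) - (-2)*(-46) + 3*(42) = -46
Dy = 4*[(-5)*4 - 1*26] - 8*[(-1)*4 - 1*2] + 3*[(-1)*26 - (-5)*2]
  = 4*(-46) - 8*(-6) + 3*(-16) = -184
Dz = 4*[(-2)*26 - (-5)*2] - (-2)*[(-1)*26 - (-5)*2] + 8*[(-1)*2 - (-2)*2]
  = 4*(-42) - (-2)*(-16) + 8*(2) = -184
x = Dx/D = -46/-46 = 1, y = Dy/D = -184/-46 = 4, z = Dz/D = -184/-46 = 4
Check eq1: (4)(1) + (-2)(4) + (3)(4) = 8 = 8 ✓
Check eq2: (-1)(1) + (-2)(4) + (1)(4) = -5 = -5 ✓
Check eq3: (2)(1) + (2)(4) + (4)(4) = 26 = 26 ✓

x = 1, y = 4, z = 4


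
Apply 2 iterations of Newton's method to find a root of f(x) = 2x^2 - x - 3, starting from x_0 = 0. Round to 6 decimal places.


Newton's method: x_(n+1) = x_n - f(x_n)/f'(x_n)
f(x) = 2x^2 - x - 3
f'(x) = 4x - 1

Iteration 1:
  f(0.000000) = -3.000000
  f'(0.000000) = -1.000000
  x_1 = 0.000000 - (-3.000000)/(-1.000000) = -3.000000

Iteration 2:
  f(-3.000000) = 18.000000
  f'(-3.000000) = -13.000000
  x_2 = -3.000000 - (18.000000)/(-13.000000) = -1.615385

x_2 = -1.615385


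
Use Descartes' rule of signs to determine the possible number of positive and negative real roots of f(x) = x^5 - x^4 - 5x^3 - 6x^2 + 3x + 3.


Descartes' rule of signs:

For positive roots, count sign changes in f(x) = x^5 - x^4 - 5x^3 - 6x^2 + 3x + 3:
Signs of coefficients: +, -, -, -, +, +
Number of sign changes: 2
Possible positive real roots: 2, 0

For negative roots, examine f(-x) = -x^5 - x^4 + 5x^3 - 6x^2 - 3x + 3:
Signs of coefficients: -, -, +, -, -, +
Number of sign changes: 3
Possible negative real roots: 3, 1

Positive roots: 2 or 0; Negative roots: 3 or 1


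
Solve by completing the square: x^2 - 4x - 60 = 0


Start: x^2 - 4x - 60 = 0
Move constant: x^2 - 4x = 60
Half of -4 is -2, squared is 4
Add 4 to both sides: x^2 - 4x + 4 = 64
(x - 2)^2 = 64
x - 2 = ±8
x = 2 + 8 = 10 or x = 2 - 8 = -6

x = -6, x = 10


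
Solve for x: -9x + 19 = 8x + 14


Starting with: -9x + 19 = 8x + 14
Move all x terms to left: (-9 - 8)x = 14 - 19
Simplify: -17x = -5
Divide both sides by -17: x = 5/17

x = 5/17


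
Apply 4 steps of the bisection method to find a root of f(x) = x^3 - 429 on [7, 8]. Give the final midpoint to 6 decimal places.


f(x) = x^3 - 429
f(7) = -86 < 0
f(8) = 83 > 0

Step 1: midpoint = (7.000000 + 8.000000)/2 = 7.500000
  f(7.500000) = -7.125000
  f(mid) < 0, so root is in [7.500000, 8.000000]

Step 2: midpoint = (7.500000 + 8.000000)/2 = 7.750000
  f(7.750000) = 36.484375
  f(mid) > 0, so root is in [7.500000, 7.750000]

Step 3: midpoint = (7.500000 + 7.750000)/2 = 7.625000
  f(7.625000) = 14.322266
  f(mid) > 0, so root is in [7.500000, 7.625000]

Step 4: midpoint = (7.500000 + 7.625000)/2 = 7.562500
  f(7.562500) = 3.510010
  f(mid) > 0, so root is in [7.500000, 7.562500]

midpoint = 7.562500


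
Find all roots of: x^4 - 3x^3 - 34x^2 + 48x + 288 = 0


Let p(x) = x^4 - 3x^3 - 34x^2 + 48x + 288. By the rational root theorem (leading coefficient 1), any rational root is an integer divisor of 288: try ±1, ±2, ... in turn.
Test x = 1: value = 300 ≠ 0.
Test x = -1: value = 210 ≠ 0.
Test x = 2: value = 240 ≠ 0.
Test x = -2: value = 96 ≠ 0.
Test x = 3: value = 126 ≠ 0.
Test x = -3: value = 0 ✓, so (x + 3) is a factor.
Synthetic division by (x + 3): bring down 1; 1(-3) - 3 = -6; (-6)(-3) - 34 = -16; (-16)(-3) + 48 = 96; 96(-3) + 288 = 0 → quotient x^3 - 6x^2 - 16x + 96, remainder 0.
Continue with the quotient x^3 - 6x^2 - 16x + 96 (candidates must divide 96; re-test x = -3 first in case it repeats).
Test x = -3: value = 63 ≠ 0.
Test x = 4: value = 0 ✓, so (x - 4) is a factor.
Synthetic division by (x - 4): bring down 1; 1(4) - 6 = -2; (-2)(4) - 16 = -24; (-24)(4) + 96 = 0 → quotient x^2 - 2x - 24, remainder 0.
Solve the quadratic x^2 - 2x - 24 = 0: discriminant = (-2)^2 - 4(1)(-24) = 4 + 96 = 100.
sqrt(100) = 10, so x = (2 ± 10)/2: x = 6 or x = -4.
Collecting all roots found:

x = -4, x = -3, x = 4, x = 6


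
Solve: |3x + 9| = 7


An absolute value equation |expr| = 7 gives two cases:
Case 1: 3x + 9 = 7
  3x = -2, so x = -2/3
Case 2: 3x + 9 = -7
  3x = -16, so x = -16/3

x = -16/3, x = -2/3


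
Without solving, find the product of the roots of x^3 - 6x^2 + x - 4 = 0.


By Vieta's formulas for x^3 + bx^2 + cx + d = 0:
  r1 + r2 + r3 = -b/a = 6
  r1*r2 + r1*r3 + r2*r3 = c/a = 1
  r1*r2*r3 = -d/a = 4


Product = 4


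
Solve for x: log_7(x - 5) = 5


Convert to exponential form: x - 5 = 7^5 = 16807
x = 16807 + 5 = 16812
Check: log_7(16812 - 5) = log_7(16807) = log_7(16807) = 5 ✓

x = 16812


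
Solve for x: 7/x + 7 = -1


Subtract 7 from both sides: 7/x = -8
Multiply both sides by x: 7 = -8 * x
Divide by -8: x = -7/8

x = -7/8


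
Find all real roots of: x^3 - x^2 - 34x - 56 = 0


Let p(x) = x^3 - x^2 - 34x - 56. By the rational root theorem (leading coefficient 1), any rational root is an integer divisor of 56: try ±1, ±2, ... in turn.
Test x = 1: value = -90 ≠ 0.
Test x = -1: value = -24 ≠ 0.
Test x = 2: value = -120 ≠ 0.
Test x = -2: value = 0 ✓, so (x + 2) is a factor.
Synthetic division by (x + 2): bring down 1; 1(-2) - 1 = -3; (-3)(-2) - 34 = -28; (-28)(-2) - 56 = 0 → quotient x^2 - 3x - 28, remainder 0.
Solve the quadratic x^2 - 3x - 28 = 0: discriminant = (-3)^2 - 4(1)(-28) = 9 + 112 = 121.
sqrt(121) = 11, so x = (3 ± 11)/2: x = 7 or x = -4.

x = -4, x = -2, x = 7


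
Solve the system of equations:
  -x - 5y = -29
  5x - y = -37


Using Cramer's rule:
Determinant D = (-1)(-1) - (5)(-5) = 1 + 25 = 26
Dx = (-29)(-1) - (-37)(-5) = 29 - 185 = -156
Dy = (-1)(-37) - (5)(-29) = 37 + 145 = 182
x = Dx/D = -156/26 = -6
y = Dy/D = 182/26 = 7

x = -6, y = 7


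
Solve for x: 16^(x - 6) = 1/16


Express both sides with the same base.
1/16 = 16^(-1)
Since the bases match, equate exponents: x - 6 = -1
So x = -1 - (-6) = 5

x = 5


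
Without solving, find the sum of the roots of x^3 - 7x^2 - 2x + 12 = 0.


By Vieta's formulas for x^3 + bx^2 + cx + d = 0:
  r1 + r2 + r3 = -b/a = 7
  r1*r2 + r1*r3 + r2*r3 = c/a = -2
  r1*r2*r3 = -d/a = -12


Sum = 7


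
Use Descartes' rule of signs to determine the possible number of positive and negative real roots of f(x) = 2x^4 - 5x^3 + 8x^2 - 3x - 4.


Descartes' rule of signs:

For positive roots, count sign changes in f(x) = 2x^4 - 5x^3 + 8x^2 - 3x - 4:
Signs of coefficients: +, -, +, -, -
Number of sign changes: 3
Possible positive real roots: 3, 1

For negative roots, examine f(-x) = 2x^4 + 5x^3 + 8x^2 + 3x - 4:
Signs of coefficients: +, +, +, +, -
Number of sign changes: 1
Possible negative real roots: 1

Positive roots: 3 or 1; Negative roots: 1


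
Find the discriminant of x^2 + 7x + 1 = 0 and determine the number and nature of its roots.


For ax^2 + bx + c = 0, discriminant D = b^2 - 4ac
Here a = 1, b = 7, c = 1
D = (7)^2 - 4(1)(1) = 49 - 4 = 45

D = 45 > 0 but not a perfect square
The equation has 2 distinct real irrational roots.

Discriminant = 45, 2 distinct real irrational roots


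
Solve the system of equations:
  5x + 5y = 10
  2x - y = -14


Using Cramer's rule:
Determinant D = (5)(-1) - (2)(5) = -5 - 10 = -15
Dx = (10)(-1) - (-14)(5) = -10 + 70 = 60
Dy = (5)(-14) - (2)(10) = -70 - 20 = -90
x = Dx/D = 60/-15 = -4
y = Dy/D = -90/-15 = 6

x = -4, y = 6


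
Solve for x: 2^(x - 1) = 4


Express both sides with the same base.
4 = 2^2
Since the bases match, equate exponents: x - 1 = 2
So x = 2 - (-1) = 3

x = 3


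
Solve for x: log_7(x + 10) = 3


Convert to exponential form: x + 10 = 7^3 = 343
x = 343 - 10 = 333
Check: log_7(333 + 10) = log_7(343) = log_7(343) = 3 ✓

x = 333


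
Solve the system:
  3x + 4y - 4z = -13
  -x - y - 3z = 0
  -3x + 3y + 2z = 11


Using Cramer's rule. Expand each determinant along the first row.
D  = 3*[(-1)*2 - (-3)*3] - 4*[(-1)*2 - (-3)*(-3)] + (-4)*[(-1)*3 - (-1)*(-3)]
  = 3*(7) - 4*(-11) + (-4)*(-6) = 89
Dx = (-13)*[(-1)*2 - (-3)*3] - 4*[0*2 - (-3)*11] + (-4)*[0*3 - (-1)*11]
  = (-13)*(7) - 4*(33) + (-4)*(11) = -267
Dy = 3*[0*2 - (-3)*11] - (-13)*[(-1)*2 - (-3)*(-3)] + (-4)*[(-1)*11 - 0*(-3)]
  = 3*(33) - (-13)*(-11) + (-4)*(-11) = 0
Dz = 3*[(-1)*11 - 0*3] - 4*[(-1)*11 - 0*(-3)] + (-13)*[(-1)*3 - (-1)*(-3)]
  = 3*(-11) - 4*(-11) + (-13)*(-6) = 89
x = Dx/D = -267/89 = -3, y = Dy/D = 0/89 = 0, z = Dz/D = 89/89 = 1
Check eq1: (3)(-3) + (4)(0) + (-4)(1) = -13 = -13 ✓
Check eq2: (-1)(-3) + (-1)(0) + (-3)(1) = 0 = 0 ✓
Check eq3: (-3)(-3) + (3)(0) + (2)(1) = 11 = 11 ✓

x = -3, y = 0, z = 1


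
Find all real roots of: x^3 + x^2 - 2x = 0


The constant term is 0, so x = 0 is a root. Factor out x:
  x(x^2 + x - 2) = 0
Solve the quadratic x^2 + x - 2 = 0: discriminant = 1^2 - 4(1)(-2) = 1 + 8 = 9.
sqrt(9) = 3, so x = (-1 ± 3)/2: x = 1 or x = -2.

x = -2, x = 0, x = 1


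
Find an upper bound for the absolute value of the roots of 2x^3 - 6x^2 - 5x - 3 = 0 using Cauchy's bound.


Cauchy's bound: all roots r satisfy |r| <= 1 + max(|a_i/a_n|) for i = 0,...,n-1
where a_n is the leading coefficient.

Coefficients: [2, -6, -5, -3]
Leading coefficient a_n = 2
Ratios |a_i/a_n|: 3, 5/2, 3/2
Maximum ratio: 3
Cauchy's bound: |r| <= 1 + 3 = 4

Upper bound = 4


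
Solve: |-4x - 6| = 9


An absolute value equation |expr| = 9 gives two cases:
Case 1: -4x - 6 = 9
  -4x = 15, so x = -15/4
Case 2: -4x - 6 = -9
  -4x = -3, so x = 3/4

x = -15/4, x = 3/4


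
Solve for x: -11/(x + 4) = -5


Multiply both sides by (x + 4): -11 = -5(x + 4)
Distribute: -11 = -5x - 20
-5x = -11 + 20 = 9
x = -9/5

x = -9/5


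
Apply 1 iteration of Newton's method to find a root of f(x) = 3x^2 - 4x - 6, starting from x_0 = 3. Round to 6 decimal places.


Newton's method: x_(n+1) = x_n - f(x_n)/f'(x_n)
f(x) = 3x^2 - 4x - 6
f'(x) = 6x - 4

Iteration 1:
  f(3.000000) = 9.000000
  f'(3.000000) = 14.000000
  x_1 = 3.000000 - (9.000000)/(14.000000) = 2.357143

x_1 = 2.357143


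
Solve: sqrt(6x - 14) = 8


Square both sides: 6x - 14 = 8^2 = 64
6x = 64 + 14 = 78
x = 13
Check: sqrt(6*13 - 14) = sqrt(64) = 8 ✓

x = 13


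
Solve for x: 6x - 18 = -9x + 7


Starting with: 6x - 18 = -9x + 7
Move all x terms to left: (6 + 9)x = 7 + 18
Simplify: 15x = 25
Divide both sides by 15: x = 5/3

x = 5/3


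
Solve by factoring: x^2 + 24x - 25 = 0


We need two numbers that multiply to -25 and add to 24.
Those numbers are -1 and 25 (since (-1) * 25 = -25 and (-1) + 25 = 24).
So x^2 + 24x - 25 = (x - 1)(x + 25) = 0
Setting each factor to zero: x = 1 or x = -25

x = -25, x = 1


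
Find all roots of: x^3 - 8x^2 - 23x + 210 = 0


Let p(x) = x^3 - 8x^2 - 23x + 210. By the rational root theorem (leading coefficient 1), any rational root is an integer divisor of 210: try ±1, ±2, ... in turn.
Test x = 1: value = 180 ≠ 0.
Test x = -1: value = 224 ≠ 0.
Test x = 2: value = 140 ≠ 0.
Test x = -2: value = 216 ≠ 0.
Test x = 3: value = 96 ≠ 0.
Test x = -3: value = 180 ≠ 0.
Test x = 5: value = 20 ≠ 0.
Test x = -5: value = 0 ✓, so (x + 5) is a factor.
Synthetic division by (x + 5): bring down 1; 1(-5) - 8 = -13; (-13)(-5) - 23 = 42; 42(-5) + 210 = 0 → quotient x^2 - 13x + 42, remainder 0.
Solve the quadratic x^2 - 13x + 42 = 0: discriminant = (-13)^2 - 4(1)(42) = 169 - 168 = 1.
sqrt(1) = 1, so x = (13 ± 1)/2: x = 7 or x = 6.
Collecting all roots found:

x = -5, x = 6, x = 7


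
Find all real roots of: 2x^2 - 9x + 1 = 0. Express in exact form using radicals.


Using the quadratic formula: x = (-b ± sqrt(b^2 - 4ac)) / (2a)
Here a = 2, b = -9, c = 1
Discriminant = b^2 - 4ac = (-9)^2 - 4(2)(1) = 81 - 8 = 73
Since discriminant = 73 > 0, there are two real roots.
x = (9 ± sqrt(73)) / 4
Numerically: x ≈ 4.3860 or x ≈ 0.1140

x = (9 + sqrt(73)) / 4 or x = (9 - sqrt(73)) / 4


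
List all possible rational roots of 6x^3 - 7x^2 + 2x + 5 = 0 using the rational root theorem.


Rational root theorem: possible roots are ±p/q where:
  p divides the constant term (5): p ∈ {1, 5}
  q divides the leading coefficient (6): q ∈ {1, 2, 3, 6}

All possible rational roots: -5, -5/2, -5/3, -1, -5/6, -1/2, -1/3, -1/6, 1/6, 1/3, 1/2, 5/6, 1, 5/3, 5/2, 5

-5, -5/2, -5/3, -1, -5/6, -1/2, -1/3, -1/6, 1/6, 1/3, 1/2, 5/6, 1, 5/3, 5/2, 5


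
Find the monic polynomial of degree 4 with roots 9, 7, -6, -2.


A monic polynomial with roots 9, 7, -6, -2 is:
p(x) = (x - 9)(x - 7)(x + 6)(x + 2)
After multiplying by (x - 9): x - 9
After multiplying by (x - 7): x^2 - 16x + 63
After multiplying by (x + 6): x^3 - 10x^2 - 33x + 378
After multiplying by (x + 2): x^4 - 8x^3 - 53x^2 + 312x + 756

x^4 - 8x^3 - 53x^2 + 312x + 756


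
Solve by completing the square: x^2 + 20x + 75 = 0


Start: x^2 + 20x + 75 = 0
Move constant: x^2 + 20x = -75
Half of 20 is 10, squared is 100
Add 100 to both sides: x^2 + 20x + 100 = 25
(x + 10)^2 = 25
x + 10 = ±5
x = -10 + 5 = -5 or x = -10 - 5 = -15

x = -15, x = -5


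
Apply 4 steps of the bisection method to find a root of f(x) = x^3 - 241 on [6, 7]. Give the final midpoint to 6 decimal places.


f(x) = x^3 - 241
f(6) = -25 < 0
f(7) = 102 > 0

Step 1: midpoint = (6.000000 + 7.000000)/2 = 6.500000
  f(6.500000) = 33.625000
  f(mid) > 0, so root is in [6.000000, 6.500000]

Step 2: midpoint = (6.000000 + 6.500000)/2 = 6.250000
  f(6.250000) = 3.140625
  f(mid) > 0, so root is in [6.000000, 6.250000]

Step 3: midpoint = (6.000000 + 6.250000)/2 = 6.125000
  f(6.125000) = -11.216797
  f(mid) < 0, so root is in [6.125000, 6.250000]

Step 4: midpoint = (6.125000 + 6.250000)/2 = 6.187500
  f(6.187500) = -4.110596
  f(mid) < 0, so root is in [6.187500, 6.250000]

midpoint = 6.187500


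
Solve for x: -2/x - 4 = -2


Subtract -4 from both sides: -2/x = 2
Multiply both sides by x: -2 = 2 * x
Divide by 2: x = -1

x = -1


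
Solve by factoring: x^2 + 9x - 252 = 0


We need two numbers that multiply to -252 and add to 9.
Those numbers are 21 and -12 (since 21 * (-12) = -252 and 21 + (-12) = 9).
So x^2 + 9x - 252 = (x + 21)(x - 12) = 0
Setting each factor to zero: x = -21 or x = 12

x = -21, x = 12


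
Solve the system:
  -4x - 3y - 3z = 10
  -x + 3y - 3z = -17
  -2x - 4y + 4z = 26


Using Cramer's rule. Expand each determinant along the first row.
D  = (-4)*[3*4 - (-3)*(-4)] - (-3)*[(-1)*4 - (-3)*(-2)] + (-3)*[(-1)*(-4) - 3*(-2)]
  = (-4)*(0) - (-3)*(-10) + (-3)*(10) = -60
Dx = 10*[3*4 - (-3)*(-4)] - (-3)*[(-17)*4 - (-3)*26] + (-3)*[(-17)*(-4) - 3*26]
  = 10*(0) - (-3)*(10) + (-3)*(-10) = 60
Dy = (-4)*[(-17)*4 - (-3)*26] - 10*[(-1)*4 - (-3)*(-2)] + (-3)*[(-1)*26 - (-17)*(-2)]
  = (-4)*(10) - 10*(-10) + (-3)*(-60) = 240
Dz = (-4)*[3*26 - (-17)*(-4)] - (-3)*[(-1)*26 - (-17)*(-2)] + 10*[(-1)*(-4) - 3*(-2)]
  = (-4)*(10) - (-3)*(-60) + 10*(10) = -120
x = Dx/D = 60/-60 = -1, y = Dy/D = 240/-60 = -4, z = Dz/D = -120/-60 = 2
Check eq1: (-4)(-1) + (-3)(-4) + (-3)(2) = 10 = 10 ✓
Check eq2: (-1)(-1) + (3)(-4) + (-3)(2) = -17 = -17 ✓
Check eq3: (-2)(-1) + (-4)(-4) + (4)(2) = 26 = 26 ✓

x = -1, y = -4, z = 2


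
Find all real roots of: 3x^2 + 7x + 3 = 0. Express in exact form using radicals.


Using the quadratic formula: x = (-b ± sqrt(b^2 - 4ac)) / (2a)
Here a = 3, b = 7, c = 3
Discriminant = b^2 - 4ac = 7^2 - 4(3)(3) = 49 - 36 = 13
Since discriminant = 13 > 0, there are two real roots.
x = (-7 ± sqrt(13)) / 6
Numerically: x ≈ -0.5657 or x ≈ -1.7676

x = (-7 + sqrt(13)) / 6 or x = (-7 - sqrt(13)) / 6


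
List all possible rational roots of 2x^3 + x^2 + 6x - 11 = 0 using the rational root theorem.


Rational root theorem: possible roots are ±p/q where:
  p divides the constant term (-11): p ∈ {1, 11}
  q divides the leading coefficient (2): q ∈ {1, 2}

All possible rational roots: -11, -11/2, -1, -1/2, 1/2, 1, 11/2, 11

-11, -11/2, -1, -1/2, 1/2, 1, 11/2, 11


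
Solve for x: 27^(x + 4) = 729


Express both sides with the same base.
729 = 27^2
Since the bases match, equate exponents: x + 4 = 2
So x = 2 - (4) = -2

x = -2


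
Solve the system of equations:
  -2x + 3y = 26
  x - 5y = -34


Using Cramer's rule:
Determinant D = (-2)(-5) - (1)(3) = 10 - 3 = 7
Dx = (26)(-5) - (-34)(3) = -130 + 102 = -28
Dy = (-2)(-34) - (1)(26) = 68 - 26 = 42
x = Dx/D = -28/7 = -4
y = Dy/D = 42/7 = 6

x = -4, y = 6


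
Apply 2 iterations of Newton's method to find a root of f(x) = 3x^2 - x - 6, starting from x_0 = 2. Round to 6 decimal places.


Newton's method: x_(n+1) = x_n - f(x_n)/f'(x_n)
f(x) = 3x^2 - x - 6
f'(x) = 6x - 1

Iteration 1:
  f(2.000000) = 4.000000
  f'(2.000000) = 11.000000
  x_1 = 2.000000 - (4.000000)/(11.000000) = 1.636364

Iteration 2:
  f(1.636364) = 0.396694
  f'(1.636364) = 8.818182
  x_2 = 1.636364 - (0.396694)/(8.818182) = 1.591378

x_2 = 1.591378


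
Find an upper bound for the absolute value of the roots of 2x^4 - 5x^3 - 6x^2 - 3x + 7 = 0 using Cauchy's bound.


Cauchy's bound: all roots r satisfy |r| <= 1 + max(|a_i/a_n|) for i = 0,...,n-1
where a_n is the leading coefficient.

Coefficients: [2, -5, -6, -3, 7]
Leading coefficient a_n = 2
Ratios |a_i/a_n|: 5/2, 3, 3/2, 7/2
Maximum ratio: 7/2
Cauchy's bound: |r| <= 1 + 7/2 = 9/2

Upper bound = 9/2


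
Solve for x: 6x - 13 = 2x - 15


Starting with: 6x - 13 = 2x - 15
Move all x terms to left: (6 - 2)x = -15 + 13
Simplify: 4x = -2
Divide both sides by 4: x = -1/2

x = -1/2


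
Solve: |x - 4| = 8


An absolute value equation |expr| = 8 gives two cases:
Case 1: x - 4 = 8
  x = 12, so x = 12
Case 2: x - 4 = -8
  x = -4, so x = -4

x = -4, x = 12


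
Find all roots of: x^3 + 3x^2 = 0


The lowest-degree term is x^2, so x = 0 is a root with multiplicity 2. Factor out x^2:
  x + 3 = 0
Linear factor x + 3 = 0 gives x = -3.
Collecting all roots found:

x = -3, x = 0 (multiplicity 2)


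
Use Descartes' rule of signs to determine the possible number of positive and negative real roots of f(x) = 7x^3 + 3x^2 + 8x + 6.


Descartes' rule of signs:

For positive roots, count sign changes in f(x) = 7x^3 + 3x^2 + 8x + 6:
Signs of coefficients: +, +, +, +
Number of sign changes: 0
Possible positive real roots: 0

For negative roots, examine f(-x) = -7x^3 + 3x^2 - 8x + 6:
Signs of coefficients: -, +, -, +
Number of sign changes: 3
Possible negative real roots: 3, 1

Positive roots: 0; Negative roots: 3 or 1


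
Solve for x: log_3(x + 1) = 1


Convert to exponential form: x + 1 = 3^1 = 3
x = 3 - 1 = 2
Check: log_3(2 + 1) = log_3(3) = log_3(3) = 1 ✓

x = 2


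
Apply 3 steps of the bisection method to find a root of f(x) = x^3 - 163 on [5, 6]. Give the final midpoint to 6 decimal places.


f(x) = x^3 - 163
f(5) = -38 < 0
f(6) = 53 > 0

Step 1: midpoint = (5.000000 + 6.000000)/2 = 5.500000
  f(5.500000) = 3.375000
  f(mid) > 0, so root is in [5.000000, 5.500000]

Step 2: midpoint = (5.000000 + 5.500000)/2 = 5.250000
  f(5.250000) = -18.296875
  f(mid) < 0, so root is in [5.250000, 5.500000]

Step 3: midpoint = (5.250000 + 5.500000)/2 = 5.375000
  f(5.375000) = -7.712891
  f(mid) < 0, so root is in [5.375000, 5.500000]

midpoint = 5.375000


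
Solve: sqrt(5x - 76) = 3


Square both sides: 5x - 76 = 3^2 = 9
5x = 9 + 76 = 85
x = 17
Check: sqrt(5*17 - 76) = sqrt(9) = 3 ✓

x = 17


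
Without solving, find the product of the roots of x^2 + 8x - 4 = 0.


By Vieta's formulas for ax^2 + bx + c = 0:
  Sum of roots = -b/a
  Product of roots = c/a

Here a = 1, b = 8, c = -4
Sum = -(8)/1 = -8
Product = -4/1 = -4

Product = -4


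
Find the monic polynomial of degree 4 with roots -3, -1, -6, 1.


A monic polynomial with roots -3, -1, -6, 1 is:
p(x) = (x + 3)(x + 1)(x + 6)(x - 1)
After multiplying by (x + 3): x + 3
After multiplying by (x + 1): x^2 + 4x + 3
After multiplying by (x + 6): x^3 + 10x^2 + 27x + 18
After multiplying by (x - 1): x^4 + 9x^3 + 17x^2 - 9x - 18

x^4 + 9x^3 + 17x^2 - 9x - 18


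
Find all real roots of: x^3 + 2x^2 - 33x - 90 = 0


Let p(x) = x^3 + 2x^2 - 33x - 90. By the rational root theorem (leading coefficient 1), any rational root is an integer divisor of 90: try ±1, ±2, ... in turn.
Test x = 1: value = -120 ≠ 0.
Test x = -1: value = -56 ≠ 0.
Test x = 2: value = -140 ≠ 0.
Test x = -2: value = -24 ≠ 0.
Test x = 3: value = -144 ≠ 0.
Test x = -3: value = 0 ✓, so (x + 3) is a factor.
Synthetic division by (x + 3): bring down 1; 1(-3) + 2 = -1; (-1)(-3) - 33 = -30; (-30)(-3) - 90 = 0 → quotient x^2 - x - 30, remainder 0.
Solve the quadratic x^2 - x - 30 = 0: discriminant = (-1)^2 - 4(1)(-30) = 1 + 120 = 121.
sqrt(121) = 11, so x = (1 ± 11)/2: x = 6 or x = -5.

x = -5, x = -3, x = 6


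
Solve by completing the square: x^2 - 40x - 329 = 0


Start: x^2 - 40x - 329 = 0
Move constant: x^2 - 40x = 329
Half of -40 is -20, squared is 400
Add 400 to both sides: x^2 - 40x + 400 = 729
(x - 20)^2 = 729
x - 20 = ±27
x = 20 + 27 = 47 or x = 20 - 27 = -7

x = -7, x = 47


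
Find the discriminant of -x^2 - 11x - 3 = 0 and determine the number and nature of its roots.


For ax^2 + bx + c = 0, discriminant D = b^2 - 4ac
Here a = -1, b = -11, c = -3
D = (-11)^2 - 4(-1)(-3) = 121 - 12 = 109

D = 109 > 0 but not a perfect square
The equation has 2 distinct real irrational roots.

Discriminant = 109, 2 distinct real irrational roots


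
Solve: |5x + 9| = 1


An absolute value equation |expr| = 1 gives two cases:
Case 1: 5x + 9 = 1
  5x = -8, so x = -8/5
Case 2: 5x + 9 = -1
  5x = -10, so x = -2

x = -2, x = -8/5


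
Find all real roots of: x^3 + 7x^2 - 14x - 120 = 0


Let p(x) = x^3 + 7x^2 - 14x - 120. By the rational root theorem (leading coefficient 1), any rational root is an integer divisor of 120: try ±1, ±2, ... in turn.
Test x = 1: value = -126 ≠ 0.
Test x = -1: value = -100 ≠ 0.
Test x = 2: value = -112 ≠ 0.
Test x = -2: value = -72 ≠ 0.
Test x = 3: value = -72 ≠ 0.
Test x = -3: value = -42 ≠ 0.
Test x = 4: value = 0 ✓, so (x - 4) is a factor.
Synthetic division by (x - 4): bring down 1; 1(4) + 7 = 11; 11(4) - 14 = 30; 30(4) - 120 = 0 → quotient x^2 + 11x + 30, remainder 0.
Solve the quadratic x^2 + 11x + 30 = 0: discriminant = 11^2 - 4(1)(30) = 121 - 120 = 1.
sqrt(1) = 1, so x = (-11 ± 1)/2: x = -5 or x = -6.

x = -6, x = -5, x = 4


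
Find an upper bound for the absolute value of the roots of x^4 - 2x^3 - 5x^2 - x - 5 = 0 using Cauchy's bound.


Cauchy's bound: all roots r satisfy |r| <= 1 + max(|a_i/a_n|) for i = 0,...,n-1
where a_n is the leading coefficient.

Coefficients: [1, -2, -5, -1, -5]
Leading coefficient a_n = 1
Ratios |a_i/a_n|: 2, 5, 1, 5
Maximum ratio: 5
Cauchy's bound: |r| <= 1 + 5 = 6

Upper bound = 6


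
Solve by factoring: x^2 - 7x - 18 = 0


We need two numbers that multiply to -18 and add to -7.
Those numbers are 2 and -9 (since 2 * (-9) = -18 and 2 + (-9) = -7).
So x^2 - 7x - 18 = (x + 2)(x - 9) = 0
Setting each factor to zero: x = -2 or x = 9

x = -2, x = 9


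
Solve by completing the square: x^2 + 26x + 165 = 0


Start: x^2 + 26x + 165 = 0
Move constant: x^2 + 26x = -165
Half of 26 is 13, squared is 169
Add 169 to both sides: x^2 + 26x + 169 = 4
(x + 13)^2 = 4
x + 13 = ±2
x = -13 + 2 = -11 or x = -13 - 2 = -15

x = -15, x = -11


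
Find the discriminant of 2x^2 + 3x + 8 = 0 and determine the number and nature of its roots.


For ax^2 + bx + c = 0, discriminant D = b^2 - 4ac
Here a = 2, b = 3, c = 8
D = (3)^2 - 4(2)(8) = 9 - 64 = -55

D = -55 < 0
The equation has no real roots (2 complex conjugate roots).

Discriminant = -55, no real roots (2 complex conjugate roots)


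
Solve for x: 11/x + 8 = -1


Subtract 8 from both sides: 11/x = -9
Multiply both sides by x: 11 = -9 * x
Divide by -9: x = -11/9

x = -11/9


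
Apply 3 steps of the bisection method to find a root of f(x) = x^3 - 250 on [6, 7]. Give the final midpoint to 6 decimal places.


f(x) = x^3 - 250
f(6) = -34 < 0
f(7) = 93 > 0

Step 1: midpoint = (6.000000 + 7.000000)/2 = 6.500000
  f(6.500000) = 24.625000
  f(mid) > 0, so root is in [6.000000, 6.500000]

Step 2: midpoint = (6.000000 + 6.500000)/2 = 6.250000
  f(6.250000) = -5.859375
  f(mid) < 0, so root is in [6.250000, 6.500000]

Step 3: midpoint = (6.250000 + 6.500000)/2 = 6.375000
  f(6.375000) = 9.083984
  f(mid) > 0, so root is in [6.250000, 6.375000]

midpoint = 6.375000


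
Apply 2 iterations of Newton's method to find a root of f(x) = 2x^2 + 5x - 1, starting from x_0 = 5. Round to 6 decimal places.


Newton's method: x_(n+1) = x_n - f(x_n)/f'(x_n)
f(x) = 2x^2 + 5x - 1
f'(x) = 4x + 5

Iteration 1:
  f(5.000000) = 74.000000
  f'(5.000000) = 25.000000
  x_1 = 5.000000 - (74.000000)/(25.000000) = 2.040000

Iteration 2:
  f(2.040000) = 17.523200
  f'(2.040000) = 13.160000
  x_2 = 2.040000 - (17.523200)/(13.160000) = 0.708450

x_2 = 0.708450


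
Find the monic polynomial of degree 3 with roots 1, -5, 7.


A monic polynomial with roots 1, -5, 7 is:
p(x) = (x - 1)(x + 5)(x - 7)
After multiplying by (x - 1): x - 1
After multiplying by (x + 5): x^2 + 4x - 5
After multiplying by (x - 7): x^3 - 3x^2 - 33x + 35

x^3 - 3x^2 - 33x + 35


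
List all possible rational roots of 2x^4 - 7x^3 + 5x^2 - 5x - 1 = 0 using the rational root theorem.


Rational root theorem: possible roots are ±p/q where:
  p divides the constant term (-1): p ∈ {1}
  q divides the leading coefficient (2): q ∈ {1, 2}

All possible rational roots: -1, -1/2, 1/2, 1

-1, -1/2, 1/2, 1


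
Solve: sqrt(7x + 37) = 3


Square both sides: 7x + 37 = 3^2 = 9
7x = 9 - 37 = -28
x = -4
Check: sqrt(7*(-4) + 37) = sqrt(9) = 3 ✓

x = -4


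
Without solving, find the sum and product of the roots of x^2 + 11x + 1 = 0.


By Vieta's formulas for ax^2 + bx + c = 0:
  Sum of roots = -b/a
  Product of roots = c/a

Here a = 1, b = 11, c = 1
Sum = -(11)/1 = -11
Product = 1/1 = 1

Sum = -11, Product = 1


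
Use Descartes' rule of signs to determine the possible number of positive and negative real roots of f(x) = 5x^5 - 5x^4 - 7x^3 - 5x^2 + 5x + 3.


Descartes' rule of signs:

For positive roots, count sign changes in f(x) = 5x^5 - 5x^4 - 7x^3 - 5x^2 + 5x + 3:
Signs of coefficients: +, -, -, -, +, +
Number of sign changes: 2
Possible positive real roots: 2, 0

For negative roots, examine f(-x) = -5x^5 - 5x^4 + 7x^3 - 5x^2 - 5x + 3:
Signs of coefficients: -, -, +, -, -, +
Number of sign changes: 3
Possible negative real roots: 3, 1

Positive roots: 2 or 0; Negative roots: 3 or 1


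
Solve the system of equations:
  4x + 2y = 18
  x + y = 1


Using Cramer's rule:
Determinant D = (4)(1) - (1)(2) = 4 - 2 = 2
Dx = (18)(1) - (1)(2) = 18 - 2 = 16
Dy = (4)(1) - (1)(18) = 4 - 18 = -14
x = Dx/D = 16/2 = 8
y = Dy/D = -14/2 = -7

x = 8, y = -7


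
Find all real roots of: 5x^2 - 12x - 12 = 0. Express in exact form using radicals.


Using the quadratic formula: x = (-b ± sqrt(b^2 - 4ac)) / (2a)
Here a = 5, b = -12, c = -12
Discriminant = b^2 - 4ac = (-12)^2 - 4(5)(-12) = 144 + 240 = 384
Since discriminant = 384 > 0, there are two real roots.
x = (12 ± 8*sqrt(6)) / 10
Simplifying: x = (6 ± 4*sqrt(6)) / 5
Numerically: x ≈ 3.1596 or x ≈ -0.7596

x = (6 + 4*sqrt(6)) / 5 or x = (6 - 4*sqrt(6)) / 5


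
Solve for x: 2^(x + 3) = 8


Express both sides with the same base.
8 = 2^3
Since the bases match, equate exponents: x + 3 = 3
So x = 3 - (3) = 0

x = 0


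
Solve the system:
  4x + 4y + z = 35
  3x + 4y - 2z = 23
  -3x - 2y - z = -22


Using Cramer's rule. Expand each determinant along the first row.
D  = 4*[4*(-1) - (-2)*(-2)] - 4*[3*(-1) - (-2)*(-3)] + 1*[3*(-2) - 4*(-3)]
  = 4*(-8) - 4*(-9) + 1*(6) = 10
Dx = 35*[4*(-1) - (-2)*(-2)] - 4*[23*(-1) - (-2)*(-22)] + 1*[23*(-2) - 4*(-22)]
  = 35*(-8) - 4*(-67) + 1*(42) = 30
Dy = 4*[23*(-1) - (-2)*(-22)] - 35*[3*(-1) - (-2)*(-3)] + 1*[3*(-22) - 23*(-3)]
  = 4*(-67) - 35*(-9) + 1*(3) = 50
Dz = 4*[4*(-22) - 23*(-2)] - 4*[3*(-22) - 23*(-3)] + 35*[3*(-2) - 4*(-3)]
  = 4*(-42) - 4*(3) + 35*(6) = 30
x = Dx/D = 30/10 = 3, y = Dy/D = 50/10 = 5, z = Dz/D = 30/10 = 3
Check eq1: (4)(3) + (4)(5) + (1)(3) = 35 = 35 ✓
Check eq2: (3)(3) + (4)(5) + (-2)(3) = 23 = 23 ✓
Check eq3: (-3)(3) + (-2)(5) + (-1)(3) = -22 = -22 ✓

x = 3, y = 5, z = 3


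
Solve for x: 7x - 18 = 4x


Starting with: 7x - 18 = 4x
Move all x terms to left: (7 - 4)x = 0 + 18
Simplify: 3x = 18
Divide both sides by 3: x = 6

x = 6


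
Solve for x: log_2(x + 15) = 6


Convert to exponential form: x + 15 = 2^6 = 64
x = 64 - 15 = 49
Check: log_2(49 + 15) = log_2(64) = log_2(64) = 6 ✓

x = 49


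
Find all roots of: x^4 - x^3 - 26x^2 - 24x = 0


The constant term is 0, so x = 0 is a root. Factor out x:
  x^3 - x^2 - 26x - 24 = 0
Let p(x) = x^3 - x^2 - 26x - 24. By the rational root theorem (leading coefficient 1), any rational root is an integer divisor of 24: try ±1, ±2, ... in turn.
Test x = 1: value = -50 ≠ 0.
Test x = -1: value = 0 ✓, so (x + 1) is a factor.
Synthetic division by (x + 1): bring down 1; 1(-1) - 1 = -2; (-2)(-1) - 26 = -24; (-24)(-1) - 24 = 0 → quotient x^2 - 2x - 24, remainder 0.
Solve the quadratic x^2 - 2x - 24 = 0: discriminant = (-2)^2 - 4(1)(-24) = 4 + 96 = 100.
sqrt(100) = 10, so x = (2 ± 10)/2: x = 6 or x = -4.
Collecting all roots found:

x = -4, x = -1, x = 0, x = 6


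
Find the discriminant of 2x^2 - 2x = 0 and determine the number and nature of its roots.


For ax^2 + bx + c = 0, discriminant D = b^2 - 4ac
Here a = 2, b = -2, c = 0
D = (-2)^2 - 4(2)(0) = 4 - 0 = 4

D = 4 > 0 and is a perfect square (sqrt = 2)
The equation has 2 distinct real rational roots.

Discriminant = 4, 2 distinct real rational roots


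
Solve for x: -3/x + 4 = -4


Subtract 4 from both sides: -3/x = -8
Multiply both sides by x: -3 = -8 * x
Divide by -8: x = 3/8

x = 3/8


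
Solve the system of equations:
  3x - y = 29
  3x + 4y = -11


Using Cramer's rule:
Determinant D = (3)(4) - (3)(-1) = 12 + 3 = 15
Dx = (29)(4) - (-11)(-1) = 116 - 11 = 105
Dy = (3)(-11) - (3)(29) = -33 - 87 = -120
x = Dx/D = 105/15 = 7
y = Dy/D = -120/15 = -8

x = 7, y = -8


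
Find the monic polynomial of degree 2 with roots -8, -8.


A monic polynomial with roots -8, -8 is:
p(x) = (x + 8)(x + 8)
After multiplying by (x + 8): x + 8
After multiplying by (x + 8): x^2 + 16x + 64

x^2 + 16x + 64


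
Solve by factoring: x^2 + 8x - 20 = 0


We need two numbers that multiply to -20 and add to 8.
Those numbers are -2 and 10 (since (-2) * 10 = -20 and (-2) + 10 = 8).
So x^2 + 8x - 20 = (x - 2)(x + 10) = 0
Setting each factor to zero: x = 2 or x = -10

x = -10, x = 2


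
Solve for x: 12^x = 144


Express both sides with the same base.
144 = 12^2
Since the bases match: x = 2

x = 2


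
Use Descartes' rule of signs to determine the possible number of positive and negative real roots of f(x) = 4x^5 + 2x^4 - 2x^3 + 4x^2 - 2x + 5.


Descartes' rule of signs:

For positive roots, count sign changes in f(x) = 4x^5 + 2x^4 - 2x^3 + 4x^2 - 2x + 5:
Signs of coefficients: +, +, -, +, -, +
Number of sign changes: 4
Possible positive real roots: 4, 2, 0

For negative roots, examine f(-x) = -4x^5 + 2x^4 + 2x^3 + 4x^2 + 2x + 5:
Signs of coefficients: -, +, +, +, +, +
Number of sign changes: 1
Possible negative real roots: 1

Positive roots: 4 or 2 or 0; Negative roots: 1


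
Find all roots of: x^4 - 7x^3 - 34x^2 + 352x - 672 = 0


Let p(x) = x^4 - 7x^3 - 34x^2 + 352x - 672. By the rational root theorem (leading coefficient 1), any rational root is an integer divisor of 672: try ±1, ±2, ... in turn.
Test x = 1: value = -360 ≠ 0.
Test x = -1: value = -1050 ≠ 0.
Test x = 2: value = -144 ≠ 0.
Test x = -2: value = -1440 ≠ 0.
Test x = 3: value = -30 ≠ 0.
Test x = -3: value = -1764 ≠ 0.
Test x = 4: value = 0 ✓, so (x - 4) is a factor.
Synthetic division by (x - 4): bring down 1; 1(4) - 7 = -3; (-3)(4) - 34 = -46; (-46)(4) + 352 = 168; 168(4) - 672 = 0 → quotient x^3 - 3x^2 - 46x + 168, remainder 0.
Continue with the quotient x^3 - 3x^2 - 46x + 168 (candidates must divide 168; re-test x = 4 first in case it repeats).
Test x = 4: value = 0 ✓, so (x - 4) is a factor.
Synthetic division by (x - 4): bring down 1; 1(4) - 3 = 1; 1(4) - 46 = -42; (-42)(4) + 168 = 0 → quotient x^2 + x - 42, remainder 0.
Solve the quadratic x^2 + x - 42 = 0: discriminant = 1^2 - 4(1)(-42) = 1 + 168 = 169.
sqrt(169) = 13, so x = (-1 ± 13)/2: x = 6 or x = -7.
Collecting all roots found:

x = -7, x = 4 (multiplicity 2), x = 6


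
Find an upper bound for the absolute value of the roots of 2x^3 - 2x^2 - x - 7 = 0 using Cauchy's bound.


Cauchy's bound: all roots r satisfy |r| <= 1 + max(|a_i/a_n|) for i = 0,...,n-1
where a_n is the leading coefficient.

Coefficients: [2, -2, -1, -7]
Leading coefficient a_n = 2
Ratios |a_i/a_n|: 1, 1/2, 7/2
Maximum ratio: 7/2
Cauchy's bound: |r| <= 1 + 7/2 = 9/2

Upper bound = 9/2


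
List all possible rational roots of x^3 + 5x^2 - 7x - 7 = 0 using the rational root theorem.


Rational root theorem: possible roots are ±p/q where:
  p divides the constant term (-7): p ∈ {1, 7}
  q divides the leading coefficient (1): q ∈ {1}

All possible rational roots: -7, -1, 1, 7

-7, -1, 1, 7


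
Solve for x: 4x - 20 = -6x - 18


Starting with: 4x - 20 = -6x - 18
Move all x terms to left: (4 + 6)x = -18 + 20
Simplify: 10x = 2
Divide both sides by 10: x = 1/5

x = 1/5


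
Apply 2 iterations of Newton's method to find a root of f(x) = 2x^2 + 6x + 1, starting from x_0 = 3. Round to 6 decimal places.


Newton's method: x_(n+1) = x_n - f(x_n)/f'(x_n)
f(x) = 2x^2 + 6x + 1
f'(x) = 4x + 6

Iteration 1:
  f(3.000000) = 37.000000
  f'(3.000000) = 18.000000
  x_1 = 3.000000 - (37.000000)/(18.000000) = 0.944444

Iteration 2:
  f(0.944444) = 8.450617
  f'(0.944444) = 9.777778
  x_2 = 0.944444 - (8.450617)/(9.777778) = 0.080177

x_2 = 0.080177


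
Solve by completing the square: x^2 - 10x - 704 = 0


Start: x^2 - 10x - 704 = 0
Move constant: x^2 - 10x = 704
Half of -10 is -5, squared is 25
Add 25 to both sides: x^2 - 10x + 25 = 729
(x - 5)^2 = 729
x - 5 = ±27
x = 5 + 27 = 32 or x = 5 - 27 = -22

x = -22, x = 32


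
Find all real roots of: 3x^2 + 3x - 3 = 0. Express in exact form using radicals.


Using the quadratic formula: x = (-b ± sqrt(b^2 - 4ac)) / (2a)
Here a = 3, b = 3, c = -3
Discriminant = b^2 - 4ac = 3^2 - 4(3)(-3) = 9 + 36 = 45
Since discriminant = 45 > 0, there are two real roots.
x = (-3 ± 3*sqrt(5)) / 6
Simplifying: x = (-1 ± sqrt(5)) / 2
Numerically: x ≈ 0.6180 or x ≈ -1.6180

x = (-1 + sqrt(5)) / 2 or x = (-1 - sqrt(5)) / 2


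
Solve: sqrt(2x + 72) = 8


Square both sides: 2x + 72 = 8^2 = 64
2x = 64 - 72 = -8
x = -4
Check: sqrt(2*(-4) + 72) = sqrt(64) = 8 ✓

x = -4


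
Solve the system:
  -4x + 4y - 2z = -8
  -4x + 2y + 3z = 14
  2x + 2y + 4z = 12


Using Cramer's rule. Expand each determinant along the first row.
D  = (-4)*[2*4 - 3*2] - 4*[(-4)*4 - 3*2] + (-2)*[(-4)*2 - 2*2]
  = (-4)*(2) - 4*(-22) + (-2)*(-12) = 104
Dx = (-8)*[2*4 - 3*2] - 4*[14*4 - 3*12] + (-2)*[14*2 - 2*12]
  = (-8)*(2) - 4*(20) + (-2)*(4) = -104
Dy = (-4)*[14*4 - 3*12] - (-8)*[(-4)*4 - 3*2] + (-2)*[(-4)*12 - 14*2]
  = (-4)*(20) - (-8)*(-22) + (-2)*(-76) = -104
Dz = (-4)*[2*12 - 14*2] - 4*[(-4)*12 - 14*2] + (-8)*[(-4)*2 - 2*2]
  = (-4)*(-4) - 4*(-76) + (-8)*(-12) = 416
x = Dx/D = -104/104 = -1, y = Dy/D = -104/104 = -1, z = Dz/D = 416/104 = 4
Check eq1: (-4)(-1) + (4)(-1) + (-2)(4) = -8 = -8 ✓
Check eq2: (-4)(-1) + (2)(-1) + (3)(4) = 14 = 14 ✓
Check eq3: (2)(-1) + (2)(-1) + (4)(4) = 12 = 12 ✓

x = -1, y = -1, z = 4


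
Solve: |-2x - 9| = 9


An absolute value equation |expr| = 9 gives two cases:
Case 1: -2x - 9 = 9
  -2x = 18, so x = -9
Case 2: -2x - 9 = -9
  -2x = 0, so x = 0

x = -9, x = 0


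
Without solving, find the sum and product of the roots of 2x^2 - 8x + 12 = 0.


By Vieta's formulas for ax^2 + bx + c = 0:
  Sum of roots = -b/a
  Product of roots = c/a

Here a = 2, b = -8, c = 12
Sum = -(-8)/2 = 4
Product = 12/2 = 6

Sum = 4, Product = 6


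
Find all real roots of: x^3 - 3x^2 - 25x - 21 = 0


Let p(x) = x^3 - 3x^2 - 25x - 21. By the rational root theorem (leading coefficient 1), any rational root is an integer divisor of 21: try ±1, ±2, ... in turn.
Test x = 1: value = -48 ≠ 0.
Test x = -1: value = 0 ✓, so (x + 1) is a factor.
Synthetic division by (x + 1): bring down 1; 1(-1) - 3 = -4; (-4)(-1) - 25 = -21; (-21)(-1) - 21 = 0 → quotient x^2 - 4x - 21, remainder 0.
Solve the quadratic x^2 - 4x - 21 = 0: discriminant = (-4)^2 - 4(1)(-21) = 16 + 84 = 100.
sqrt(100) = 10, so x = (4 ± 10)/2: x = 7 or x = -3.

x = -3, x = -1, x = 7


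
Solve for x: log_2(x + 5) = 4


Convert to exponential form: x + 5 = 2^4 = 16
x = 16 - 5 = 11
Check: log_2(11 + 5) = log_2(16) = log_2(16) = 4 ✓

x = 11


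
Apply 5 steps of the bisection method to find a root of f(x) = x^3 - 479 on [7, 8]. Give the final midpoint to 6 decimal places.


f(x) = x^3 - 479
f(7) = -136 < 0
f(8) = 33 > 0

Step 1: midpoint = (7.000000 + 8.000000)/2 = 7.500000
  f(7.500000) = -57.125000
  f(mid) < 0, so root is in [7.500000, 8.000000]

Step 2: midpoint = (7.500000 + 8.000000)/2 = 7.750000
  f(7.750000) = -13.515625
  f(mid) < 0, so root is in [7.750000, 8.000000]

Step 3: midpoint = (7.750000 + 8.000000)/2 = 7.875000
  f(7.875000) = 9.373047
  f(mid) > 0, so root is in [7.750000, 7.875000]

Step 4: midpoint = (7.750000 + 7.875000)/2 = 7.812500
  f(7.812500) = -2.162842
  f(mid) < 0, so root is in [7.812500, 7.875000]

Step 5: midpoint = (7.812500 + 7.875000)/2 = 7.843750
  f(7.843750) = 3.582123
  f(mid) > 0, so root is in [7.812500, 7.843750]

midpoint = 7.843750


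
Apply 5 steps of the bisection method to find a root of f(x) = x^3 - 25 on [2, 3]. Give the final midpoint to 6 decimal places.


f(x) = x^3 - 25
f(2) = -17 < 0
f(3) = 2 > 0

Step 1: midpoint = (2.000000 + 3.000000)/2 = 2.500000
  f(2.500000) = -9.375000
  f(mid) < 0, so root is in [2.500000, 3.000000]

Step 2: midpoint = (2.500000 + 3.000000)/2 = 2.750000
  f(2.750000) = -4.203125
  f(mid) < 0, so root is in [2.750000, 3.000000]

Step 3: midpoint = (2.750000 + 3.000000)/2 = 2.875000
  f(2.875000) = -1.236328
  f(mid) < 0, so root is in [2.875000, 3.000000]

Step 4: midpoint = (2.875000 + 3.000000)/2 = 2.937500
  f(2.937500) = 0.347412
  f(mid) > 0, so root is in [2.875000, 2.937500]

Step 5: midpoint = (2.875000 + 2.937500)/2 = 2.906250
  f(2.906250) = -0.452972
  f(mid) < 0, so root is in [2.906250, 2.937500]

midpoint = 2.906250


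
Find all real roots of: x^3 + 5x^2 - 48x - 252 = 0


Let p(x) = x^3 + 5x^2 - 48x - 252. By the rational root theorem (leading coefficient 1), any rational root is an integer divisor of 252: try ±1, ±2, ... in turn.
Test x = 1: value = -294 ≠ 0.
Test x = -1: value = -200 ≠ 0.
Test x = 2: value = -320 ≠ 0.
Test x = -2: value = -144 ≠ 0.
Test x = 3: value = -324 ≠ 0.
Test x = -3: value = -90 ≠ 0.
Test x = 4: value = -300 ≠ 0.
Test x = -4: value = -44 ≠ 0.
Test x = 6: value = -144 ≠ 0.
Test x = -6: value = 0 ✓, so (x + 6) is a factor.
Synthetic division by (x + 6): bring down 1; 1(-6) + 5 = -1; (-1)(-6) - 48 = -42; (-42)(-6) - 252 = 0 → quotient x^2 - x - 42, remainder 0.
Solve the quadratic x^2 - x - 42 = 0: discriminant = (-1)^2 - 4(1)(-42) = 1 + 168 = 169.
sqrt(169) = 13, so x = (1 ± 13)/2: x = 7 or x = -6.

x = -6 (multiplicity 2), x = 7
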